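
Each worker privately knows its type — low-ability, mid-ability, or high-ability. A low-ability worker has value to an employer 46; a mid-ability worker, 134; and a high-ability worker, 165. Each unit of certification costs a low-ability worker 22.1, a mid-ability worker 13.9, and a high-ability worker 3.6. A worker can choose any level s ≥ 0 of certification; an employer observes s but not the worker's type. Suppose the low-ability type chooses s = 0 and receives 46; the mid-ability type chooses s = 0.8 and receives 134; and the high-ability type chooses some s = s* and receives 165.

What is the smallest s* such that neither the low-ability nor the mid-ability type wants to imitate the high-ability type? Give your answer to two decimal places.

5.38

Mid-ability type (on-path payoff 134 − 13.9×0.8 = 122.88) won't mimic when 122.88 ≥ 165 − 13.9·s*, i.e. s* ≥ 3.03.
Low-ability type (on-path payoff 46) won't mimic when 46 ≥ 165 − 22.1·s*, i.e. s* ≥ 5.38.
Both must hold, so s* = max(5.38, 3.03) = 5.38. The low-ability type's constraint binds.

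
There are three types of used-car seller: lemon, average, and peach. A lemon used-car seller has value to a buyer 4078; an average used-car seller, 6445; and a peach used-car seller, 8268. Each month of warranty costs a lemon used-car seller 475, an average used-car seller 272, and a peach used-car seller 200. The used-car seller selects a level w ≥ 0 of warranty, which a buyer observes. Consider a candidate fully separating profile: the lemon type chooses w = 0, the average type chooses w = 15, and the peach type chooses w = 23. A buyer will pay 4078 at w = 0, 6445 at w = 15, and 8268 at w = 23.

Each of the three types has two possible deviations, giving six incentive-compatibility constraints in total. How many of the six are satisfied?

4

Peach (own payoff 8268 − 200×23 = 3668): to w=0 gives 4078 → profitable ✗; to w=15 gives 6445 − 200×15 = 3445 → no gain ✓.
Average (own payoff 6445 − 272×15 = 2365): to w=0 gives 4078 → profitable ✗; to w=23 gives 8268 − 272×23 = 2012 → no gain ✓.
Lemon (own payoff 4078): to w=15 gives 6445 − 475×15 = -680 → no gain ✓; to w=23 gives 8268 − 475×23 = -2657 → no gain ✓.
4 of the 6 constraints hold; not an equilibrium.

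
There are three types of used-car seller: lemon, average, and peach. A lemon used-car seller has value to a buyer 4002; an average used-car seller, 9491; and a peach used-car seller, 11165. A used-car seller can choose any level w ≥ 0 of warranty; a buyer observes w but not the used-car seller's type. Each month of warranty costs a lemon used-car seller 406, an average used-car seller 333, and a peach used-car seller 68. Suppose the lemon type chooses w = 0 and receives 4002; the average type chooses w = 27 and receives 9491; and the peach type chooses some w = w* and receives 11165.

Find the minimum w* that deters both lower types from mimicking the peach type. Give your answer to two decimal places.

Average type (on-path payoff 9491 − 333×27 = 500) won't mimic when 500 ≥ 11165 − 333·w*, i.e. w* ≥ 32.03.
Lemon type (on-path payoff 4002) won't mimic when 4002 ≥ 11165 − 406·w*, i.e. w* ≥ 17.64.
Both must hold, so w* = max(17.64, 32.03) = 32.03. The average type's constraint binds.

32.03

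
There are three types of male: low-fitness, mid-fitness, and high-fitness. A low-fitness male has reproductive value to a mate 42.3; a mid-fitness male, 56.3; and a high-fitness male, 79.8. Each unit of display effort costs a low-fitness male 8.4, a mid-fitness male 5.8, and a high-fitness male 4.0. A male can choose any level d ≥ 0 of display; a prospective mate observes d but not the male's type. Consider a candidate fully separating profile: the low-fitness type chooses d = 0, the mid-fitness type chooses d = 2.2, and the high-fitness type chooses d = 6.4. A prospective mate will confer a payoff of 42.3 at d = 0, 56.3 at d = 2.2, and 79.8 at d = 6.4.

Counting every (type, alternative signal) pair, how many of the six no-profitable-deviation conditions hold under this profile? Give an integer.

6

Low-fitness (own payoff 42.3): to d=2.2 gives 56.3 − 8.4×2.2 = 37.82 → no gain ✓; to d=6.4 gives 79.8 − 8.4×6.4 = 26.04 → no gain ✓.
High-fitness (own payoff 79.8 − 4.0×6.4 = 54.2): to d=0 gives 42.3 → no gain ✓; to d=2.2 gives 56.3 − 4.0×2.2 = 47.5 → no gain ✓.
Mid-fitness (own payoff 56.3 − 5.8×2.2 = 43.54): to d=0 gives 42.3 → no gain ✓; to d=6.4 gives 79.8 − 5.8×6.4 = 42.68 → no gain ✓.
6 of the 6 constraints hold; this profile is a separating equilibrium.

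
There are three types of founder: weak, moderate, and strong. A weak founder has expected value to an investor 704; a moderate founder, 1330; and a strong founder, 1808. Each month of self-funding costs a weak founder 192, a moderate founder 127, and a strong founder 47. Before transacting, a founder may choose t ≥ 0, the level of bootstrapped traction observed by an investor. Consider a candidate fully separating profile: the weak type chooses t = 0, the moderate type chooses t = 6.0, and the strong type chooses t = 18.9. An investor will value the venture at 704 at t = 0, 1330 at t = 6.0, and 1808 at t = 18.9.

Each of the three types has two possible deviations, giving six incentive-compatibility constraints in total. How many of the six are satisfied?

4

Strong (own payoff 1808 − 47×18.9 = 919.7): to t=0 gives 704 → no gain ✓; to t=6.0 gives 1330 − 47×6.0 = 1048 → profitable ✗.
Moderate (own payoff 1330 − 127×6.0 = 568): to t=0 gives 704 → profitable ✗; to t=18.9 gives 1808 − 127×18.9 = -592.3 → no gain ✓.
Weak (own payoff 704): to t=6.0 gives 1330 − 192×6.0 = 178 → no gain ✓; to t=18.9 gives 1808 − 192×18.9 = -1820.8 → no gain ✓.
4 of the 6 constraints hold; not an equilibrium.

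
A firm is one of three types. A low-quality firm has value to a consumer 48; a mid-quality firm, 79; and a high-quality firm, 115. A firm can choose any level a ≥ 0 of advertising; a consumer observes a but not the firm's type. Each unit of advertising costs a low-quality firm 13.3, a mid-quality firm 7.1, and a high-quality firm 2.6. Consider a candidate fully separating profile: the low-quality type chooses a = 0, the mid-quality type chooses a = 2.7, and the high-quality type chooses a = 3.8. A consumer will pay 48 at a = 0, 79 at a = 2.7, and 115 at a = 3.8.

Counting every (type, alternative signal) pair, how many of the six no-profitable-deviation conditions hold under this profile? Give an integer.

4

Low-quality (own payoff 48): to a=2.7 gives 79 − 13.3×2.7 = 43.09 → no gain ✓; to a=3.8 gives 115 − 13.3×3.8 = 64.46 → profitable ✗.
High-quality (own payoff 115 − 2.6×3.8 = 105.12): to a=0 gives 48 → no gain ✓; to a=2.7 gives 79 − 2.6×2.7 = 71.98 → no gain ✓.
Mid-quality (own payoff 79 − 7.1×2.7 = 59.83): to a=0 gives 48 → no gain ✓; to a=3.8 gives 115 − 7.1×3.8 = 88.02 → profitable ✗.
4 of the 6 constraints hold; not an equilibrium.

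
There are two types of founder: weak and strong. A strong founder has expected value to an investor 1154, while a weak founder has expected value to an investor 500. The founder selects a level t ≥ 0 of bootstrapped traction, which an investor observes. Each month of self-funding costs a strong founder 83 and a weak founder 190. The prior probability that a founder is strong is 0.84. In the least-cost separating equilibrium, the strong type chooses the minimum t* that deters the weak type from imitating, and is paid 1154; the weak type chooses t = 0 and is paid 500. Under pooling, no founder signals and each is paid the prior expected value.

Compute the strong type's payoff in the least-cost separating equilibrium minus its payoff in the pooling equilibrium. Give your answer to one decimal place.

-181.1

Least-cost separating signal: t* solves 500 = 1154 − 190·t*, so t* = (1154 − 500)/190 ≈ 3.4421.
Strong type's separating payoff: 1154 − 83 × t* = 1154 − 83 × (1154 − 500)/190 = 1154 − 54282/190 ≈ 868.305.
Pooling payoff: 0.84 × 1154 + 0.16 × 500 = 1049.36.
Difference: 868.305 − 1049.36 = -181.055, i.e. -181.1 to one decimal place.
The strong type would prefer the pooling outcome.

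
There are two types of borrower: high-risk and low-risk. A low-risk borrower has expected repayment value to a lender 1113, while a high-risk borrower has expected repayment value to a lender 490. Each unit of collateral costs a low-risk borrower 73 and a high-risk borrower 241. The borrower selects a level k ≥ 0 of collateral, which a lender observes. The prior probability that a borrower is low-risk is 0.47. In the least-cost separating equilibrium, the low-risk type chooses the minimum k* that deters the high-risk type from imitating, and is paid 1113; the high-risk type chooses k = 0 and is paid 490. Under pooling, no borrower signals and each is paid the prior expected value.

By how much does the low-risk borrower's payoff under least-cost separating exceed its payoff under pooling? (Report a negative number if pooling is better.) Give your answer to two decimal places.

141.48

Least-cost separating signal: k* solves 490 = 1113 − 241·k*, so k* = (1113 − 490)/241 ≈ 2.5851.
Low-risk type's separating payoff: 1113 − 73 × k* = 1113 − 73 × (1113 − 490)/241 = 1113 − 45479/241 ≈ 924.2905.
Pooling payoff: 0.47 × 1113 + 0.53 × 490 = 782.81.
Difference: 924.2905 − 782.81 = 141.4805, i.e. 141.48 to two decimal places.
The low-risk type prefers to separate.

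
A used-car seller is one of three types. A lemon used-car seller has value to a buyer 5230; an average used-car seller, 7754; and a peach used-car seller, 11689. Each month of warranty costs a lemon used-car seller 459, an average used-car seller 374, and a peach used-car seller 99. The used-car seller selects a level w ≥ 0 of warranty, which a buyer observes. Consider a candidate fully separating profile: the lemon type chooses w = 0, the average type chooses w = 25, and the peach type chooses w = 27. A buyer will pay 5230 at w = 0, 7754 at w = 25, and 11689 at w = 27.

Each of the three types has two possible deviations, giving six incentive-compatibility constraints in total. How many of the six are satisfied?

4

Average (own payoff 7754 − 374×25 = -1596): to w=0 gives 5230 → profitable ✗; to w=27 gives 11689 − 374×27 = 1591 → profitable ✗.
Lemon (own payoff 5230): to w=25 gives 7754 − 459×25 = -3721 → no gain ✓; to w=27 gives 11689 − 459×27 = -704 → no gain ✓.
Peach (own payoff 11689 − 99×27 = 9016): to w=0 gives 5230 → no gain ✓; to w=25 gives 7754 − 99×25 = 5279 → no gain ✓.
4 of the 6 constraints hold; not an equilibrium.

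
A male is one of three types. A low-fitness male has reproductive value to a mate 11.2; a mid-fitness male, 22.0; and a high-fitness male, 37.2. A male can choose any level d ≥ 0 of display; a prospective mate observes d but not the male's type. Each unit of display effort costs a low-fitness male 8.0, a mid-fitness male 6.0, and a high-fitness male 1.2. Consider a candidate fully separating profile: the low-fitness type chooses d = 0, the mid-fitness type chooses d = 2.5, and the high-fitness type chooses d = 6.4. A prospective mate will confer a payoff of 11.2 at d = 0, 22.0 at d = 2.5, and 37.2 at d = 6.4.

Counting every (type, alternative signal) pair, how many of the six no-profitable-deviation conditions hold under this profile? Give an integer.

5

Mid-fitness (own payoff 22.0 − 6.0×2.5 = 7): to d=0 gives 11.2 → profitable ✗; to d=6.4 gives 37.2 − 6.0×6.4 = -1.2 → no gain ✓.
Low-fitness (own payoff 11.2): to d=2.5 gives 22.0 − 8.0×2.5 = 2 → no gain ✓; to d=6.4 gives 37.2 − 8.0×6.4 = -14 → no gain ✓.
High-fitness (own payoff 37.2 − 1.2×6.4 = 29.52): to d=0 gives 11.2 → no gain ✓; to d=2.5 gives 22.0 − 1.2×2.5 = 19 → no gain ✓.
5 of the 6 constraints hold; not an equilibrium.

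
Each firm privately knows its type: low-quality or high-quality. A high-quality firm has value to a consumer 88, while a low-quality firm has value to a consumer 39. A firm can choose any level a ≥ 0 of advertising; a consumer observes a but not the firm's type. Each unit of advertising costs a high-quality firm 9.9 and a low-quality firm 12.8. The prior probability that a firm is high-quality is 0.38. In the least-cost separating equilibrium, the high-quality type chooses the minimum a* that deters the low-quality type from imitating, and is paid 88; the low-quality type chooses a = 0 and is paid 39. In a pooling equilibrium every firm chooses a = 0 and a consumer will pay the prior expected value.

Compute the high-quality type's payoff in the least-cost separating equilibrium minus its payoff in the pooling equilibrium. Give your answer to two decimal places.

-7.52

Least-cost separating signal: a* solves 39 = 88 − 12.8·a*, so a* = (88 − 39)/12.8 ≈ 3.8281.
High-quality type's separating payoff: 88 − 9.9 × a* = 88 − 9.9 × (88 − 39)/12.8 = 88 − 485.1/12.8 ≈ 50.1016.
Pooling payoff: 0.38 × 88 + 0.62 × 39 = 57.62.
Difference: 50.1016 − 57.62 = -7.5184, i.e. -7.52 to two decimal places.
The high-quality type would prefer the pooling outcome.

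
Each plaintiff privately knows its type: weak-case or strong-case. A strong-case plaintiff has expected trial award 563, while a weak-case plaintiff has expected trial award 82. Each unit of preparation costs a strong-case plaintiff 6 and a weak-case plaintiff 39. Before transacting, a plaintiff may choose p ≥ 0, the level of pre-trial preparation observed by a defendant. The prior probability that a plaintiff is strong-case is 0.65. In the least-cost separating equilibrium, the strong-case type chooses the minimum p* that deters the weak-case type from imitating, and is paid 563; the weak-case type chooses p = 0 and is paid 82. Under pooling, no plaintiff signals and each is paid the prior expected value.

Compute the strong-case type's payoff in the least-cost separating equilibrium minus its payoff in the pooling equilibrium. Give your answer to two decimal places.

94.35

Least-cost separating signal: p* solves 82 = 563 − 39·p*, so p* = (563 − 82)/39 ≈ 12.3333.
Strong-case type's separating payoff: 563 − 6 × p* = 563 − 6 × (563 − 82)/39 = 563 − 2886/39 = 489.
Pooling payoff: 0.65 × 563 + 0.35 × 82 = 394.65.
Difference: 489 − 394.65 = 94.35.
The strong-case type prefers to separate.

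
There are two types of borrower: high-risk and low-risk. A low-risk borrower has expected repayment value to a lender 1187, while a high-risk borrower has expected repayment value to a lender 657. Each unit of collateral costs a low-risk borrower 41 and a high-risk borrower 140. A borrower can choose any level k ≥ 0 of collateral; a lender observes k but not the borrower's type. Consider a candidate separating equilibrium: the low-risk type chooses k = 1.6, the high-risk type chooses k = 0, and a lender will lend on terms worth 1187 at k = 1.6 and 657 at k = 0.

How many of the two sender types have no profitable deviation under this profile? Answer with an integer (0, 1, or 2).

Low-risk type: signal → 1187 − 41 × 1.6 = 1121.4; deviate to 0 → 657. IC holds (1121.4 ≥ 657).
High-risk type: stay at 0 → 657; mimic → 1187 − 140 × 1.6 = 963. IC fails (657 < 963).
1 of 2 constraints hold, so this profile is not an equilibrium.

1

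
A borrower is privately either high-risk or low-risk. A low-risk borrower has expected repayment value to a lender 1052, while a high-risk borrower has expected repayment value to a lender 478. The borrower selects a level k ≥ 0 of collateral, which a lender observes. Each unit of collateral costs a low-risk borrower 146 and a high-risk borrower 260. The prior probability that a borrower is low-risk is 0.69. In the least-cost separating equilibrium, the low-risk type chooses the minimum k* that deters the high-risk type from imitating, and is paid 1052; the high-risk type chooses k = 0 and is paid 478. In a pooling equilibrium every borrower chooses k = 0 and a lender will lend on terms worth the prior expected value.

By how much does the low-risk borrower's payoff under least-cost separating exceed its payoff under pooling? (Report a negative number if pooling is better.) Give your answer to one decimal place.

Least-cost separating signal: k* solves 478 = 1052 − 260·k*, so k* = (1052 − 478)/260 ≈ 2.2077.
Low-risk type's separating payoff: 1052 − 146 × k* = 1052 − 146 × (1052 − 478)/260 = 1052 − 83804/260 ≈ 729.677.
Pooling payoff: 0.69 × 1052 + 0.31 × 478 = 874.06.
Difference: 729.677 − 874.06 = -144.383, i.e. -144.4 to one decimal place.
The low-risk type would prefer the pooling outcome.

-144.4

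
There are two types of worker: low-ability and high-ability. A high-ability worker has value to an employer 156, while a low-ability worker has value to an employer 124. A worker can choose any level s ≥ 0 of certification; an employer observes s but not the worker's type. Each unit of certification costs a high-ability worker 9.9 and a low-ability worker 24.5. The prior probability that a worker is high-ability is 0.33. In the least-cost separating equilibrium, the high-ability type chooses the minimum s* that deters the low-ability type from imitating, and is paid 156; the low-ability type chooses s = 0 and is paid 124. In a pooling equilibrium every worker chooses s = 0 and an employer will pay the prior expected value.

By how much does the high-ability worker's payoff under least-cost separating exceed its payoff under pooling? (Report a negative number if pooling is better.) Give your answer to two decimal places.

Least-cost separating signal: s* solves 124 = 156 − 24.5·s*, so s* = (156 − 124)/24.5 ≈ 1.3061.
High-ability type's separating payoff: 156 − 9.9 × s* = 156 − 9.9 × (156 − 124)/24.5 = 156 − 316.8/24.5 ≈ 143.0694.
Pooling payoff: 0.33 × 156 + 0.67 × 124 = 134.56.
Difference: 143.0694 − 134.56 = 8.5094, i.e. 8.51 to two decimal places.
The high-ability type prefers to separate.

8.51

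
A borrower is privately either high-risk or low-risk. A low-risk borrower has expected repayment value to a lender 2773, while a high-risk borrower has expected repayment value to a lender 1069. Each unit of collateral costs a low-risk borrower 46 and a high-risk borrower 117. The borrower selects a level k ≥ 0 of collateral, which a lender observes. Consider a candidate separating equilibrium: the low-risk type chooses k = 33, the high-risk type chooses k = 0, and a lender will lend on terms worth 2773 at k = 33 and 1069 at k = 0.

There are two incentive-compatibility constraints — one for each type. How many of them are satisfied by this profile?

Low-risk type: signal → 2773 − 46 × 33 = 1255; deviate to 0 → 1069. IC holds (1255 ≥ 1069).
High-risk type: stay at 0 → 1069; mimic → 2773 − 117 × 33 = -1088. IC holds (1069 ≥ -1088).
2 of 2 constraints hold, so this is a separating equilibrium.

2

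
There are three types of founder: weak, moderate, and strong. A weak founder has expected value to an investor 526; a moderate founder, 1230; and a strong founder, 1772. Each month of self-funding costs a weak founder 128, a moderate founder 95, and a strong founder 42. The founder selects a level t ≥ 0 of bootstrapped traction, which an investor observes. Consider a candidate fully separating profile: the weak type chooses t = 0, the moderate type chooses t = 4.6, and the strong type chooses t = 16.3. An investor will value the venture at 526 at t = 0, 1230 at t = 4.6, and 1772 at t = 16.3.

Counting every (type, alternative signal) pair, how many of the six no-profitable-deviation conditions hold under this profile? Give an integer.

5

Weak (own payoff 526): to t=4.6 gives 1230 − 128×4.6 = 641.2 → profitable ✗; to t=16.3 gives 1772 − 128×16.3 = -314.4 → no gain ✓.
Moderate (own payoff 1230 − 95×4.6 = 793): to t=0 gives 526 → no gain ✓; to t=16.3 gives 1772 − 95×16.3 = 223.5 → no gain ✓.
Strong (own payoff 1772 − 42×16.3 = 1087.4): to t=0 gives 526 → no gain ✓; to t=4.6 gives 1230 − 42×4.6 = 1036.8 → no gain ✓.
5 of the 6 constraints hold; not an equilibrium.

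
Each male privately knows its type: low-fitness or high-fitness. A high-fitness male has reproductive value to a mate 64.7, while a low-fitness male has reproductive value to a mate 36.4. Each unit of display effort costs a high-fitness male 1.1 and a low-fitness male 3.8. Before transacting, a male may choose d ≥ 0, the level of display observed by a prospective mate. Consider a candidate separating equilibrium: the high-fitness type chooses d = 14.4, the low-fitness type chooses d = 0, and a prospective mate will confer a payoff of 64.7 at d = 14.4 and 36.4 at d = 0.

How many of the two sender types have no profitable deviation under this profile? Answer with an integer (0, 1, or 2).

High-fitness type: signal → 64.7 − 1.1 × 14.4 = 48.86; deviate to 0 → 36.4. IC holds (48.86 ≥ 36.4).
Low-fitness type: stay at 0 → 36.4; mimic → 64.7 − 3.8 × 14.4 = 9.98. IC holds (36.4 ≥ 9.98).
2 of 2 constraints hold, so this is a separating equilibrium.

2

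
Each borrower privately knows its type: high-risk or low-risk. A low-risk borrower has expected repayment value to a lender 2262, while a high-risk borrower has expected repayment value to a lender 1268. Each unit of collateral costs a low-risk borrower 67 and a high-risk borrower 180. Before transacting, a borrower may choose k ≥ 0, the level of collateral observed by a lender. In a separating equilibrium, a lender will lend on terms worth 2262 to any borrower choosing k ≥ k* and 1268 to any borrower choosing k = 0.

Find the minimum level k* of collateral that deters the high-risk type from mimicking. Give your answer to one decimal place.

A high-risk borrower choosing k = 0 receives 1268.
Imitating at k* instead would pay 2262 at cost 180·k*, netting 2262 − 180·k*.
Indifference: 1268 = 2262 − 180·k*, so k* = (2262 − 1268) / 180 ≈ 5.5.
This is the high-risk type's binding incentive-compatibility constraint; any k ≥ 5.5 sustains separation on that side.

5.5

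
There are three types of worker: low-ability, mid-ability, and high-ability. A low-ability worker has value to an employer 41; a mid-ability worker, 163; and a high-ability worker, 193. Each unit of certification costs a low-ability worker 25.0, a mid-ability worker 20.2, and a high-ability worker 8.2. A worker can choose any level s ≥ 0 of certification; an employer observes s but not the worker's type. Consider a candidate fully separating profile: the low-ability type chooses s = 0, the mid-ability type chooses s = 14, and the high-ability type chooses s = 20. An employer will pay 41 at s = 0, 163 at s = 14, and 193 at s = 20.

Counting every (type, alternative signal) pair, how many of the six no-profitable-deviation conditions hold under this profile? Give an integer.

3

Mid-ability (own payoff 163 − 20.2×14 = -119.8): to s=0 gives 41 → profitable ✗; to s=20 gives 193 − 20.2×20 = -211 → no gain ✓.
Low-ability (own payoff 41): to s=14 gives 163 − 25.0×14 = -187 → no gain ✓; to s=20 gives 193 − 25.0×20 = -307 → no gain ✓.
High-ability (own payoff 193 − 8.2×20 = 29): to s=0 gives 41 → profitable ✗; to s=14 gives 163 − 8.2×14 = 48.2 → profitable ✗.
3 of the 6 constraints hold; not an equilibrium.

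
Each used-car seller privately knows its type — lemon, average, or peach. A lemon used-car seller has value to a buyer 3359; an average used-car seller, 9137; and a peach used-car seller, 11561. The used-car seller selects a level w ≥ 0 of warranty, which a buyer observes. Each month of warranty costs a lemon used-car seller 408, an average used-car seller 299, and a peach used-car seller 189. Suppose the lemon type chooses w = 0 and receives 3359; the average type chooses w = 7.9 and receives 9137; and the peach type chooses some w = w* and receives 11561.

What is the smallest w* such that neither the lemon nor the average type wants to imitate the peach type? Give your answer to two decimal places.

Average type (on-path payoff 9137 − 299×7.9 = 6774.9) won't mimic when 6774.9 ≥ 11561 − 299·w*, i.e. w* ≥ 16.01.
Lemon type (on-path payoff 3359) won't mimic when 3359 ≥ 11561 − 408·w*, i.e. w* ≥ 20.10.
Both must hold, so w* = max(20.10, 16.01) = 20.10. The lemon type's constraint binds.

20.10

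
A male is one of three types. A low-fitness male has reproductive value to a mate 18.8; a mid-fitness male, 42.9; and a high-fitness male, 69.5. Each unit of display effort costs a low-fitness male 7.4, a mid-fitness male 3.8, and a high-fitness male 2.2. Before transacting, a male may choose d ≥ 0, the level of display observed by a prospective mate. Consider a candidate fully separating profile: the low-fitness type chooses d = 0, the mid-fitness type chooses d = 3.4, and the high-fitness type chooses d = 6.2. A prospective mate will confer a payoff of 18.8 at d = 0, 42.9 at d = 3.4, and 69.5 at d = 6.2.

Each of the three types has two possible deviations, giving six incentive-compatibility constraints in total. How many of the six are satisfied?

4

Low-fitness (own payoff 18.8): to d=3.4 gives 42.9 − 7.4×3.4 = 17.74 → no gain ✓; to d=6.2 gives 69.5 − 7.4×6.2 = 23.62 → profitable ✗.
High-fitness (own payoff 69.5 − 2.2×6.2 = 55.86): to d=0 gives 18.8 → no gain ✓; to d=3.4 gives 42.9 − 2.2×3.4 = 35.42 → no gain ✓.
Mid-fitness (own payoff 42.9 − 3.8×3.4 = 29.98): to d=0 gives 18.8 → no gain ✓; to d=6.2 gives 69.5 − 3.8×6.2 = 45.94 → profitable ✗.
4 of the 6 constraints hold; not an equilibrium.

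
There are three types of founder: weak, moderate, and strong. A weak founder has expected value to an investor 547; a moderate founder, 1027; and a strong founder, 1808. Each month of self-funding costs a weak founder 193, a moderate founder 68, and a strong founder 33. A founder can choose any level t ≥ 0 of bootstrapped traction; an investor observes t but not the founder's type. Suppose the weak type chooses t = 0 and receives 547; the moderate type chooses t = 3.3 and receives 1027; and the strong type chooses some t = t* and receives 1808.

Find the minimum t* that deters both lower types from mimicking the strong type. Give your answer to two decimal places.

Weak type (on-path payoff 547) won't mimic when 547 ≥ 1808 − 193·t*, i.e. t* ≥ 6.53.
Moderate type (on-path payoff 1027 − 68×3.3 = 802.6) won't mimic when 802.6 ≥ 1808 − 68·t*, i.e. t* ≥ 14.79.
Both must hold, so t* = max(6.53, 14.79) = 14.79. The moderate type's constraint binds.

14.79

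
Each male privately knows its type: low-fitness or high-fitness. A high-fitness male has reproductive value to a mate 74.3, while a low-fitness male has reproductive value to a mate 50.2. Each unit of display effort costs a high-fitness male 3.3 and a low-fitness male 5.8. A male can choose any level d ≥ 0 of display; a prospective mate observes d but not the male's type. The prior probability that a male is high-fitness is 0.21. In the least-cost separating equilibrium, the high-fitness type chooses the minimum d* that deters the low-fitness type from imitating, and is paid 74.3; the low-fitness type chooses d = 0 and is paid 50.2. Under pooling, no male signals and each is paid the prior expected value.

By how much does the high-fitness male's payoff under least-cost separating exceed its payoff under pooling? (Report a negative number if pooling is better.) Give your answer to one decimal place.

5.3

Least-cost separating signal: d* solves 50.2 = 74.3 − 5.8·d*, so d* = (74.3 − 50.2)/5.8 ≈ 4.1552.
High-fitness type's separating payoff: 74.3 − 3.3 × d* = 74.3 − 3.3 × (74.3 − 50.2)/5.8 = 74.3 − 79.53/5.8 ≈ 60.588.
Pooling payoff: 0.21 × 74.3 + 0.79 × 50.2 = 55.261.
Difference: 60.588 − 55.261 = 5.327, i.e. 5.3 to one decimal place.
The high-fitness type prefers to separate.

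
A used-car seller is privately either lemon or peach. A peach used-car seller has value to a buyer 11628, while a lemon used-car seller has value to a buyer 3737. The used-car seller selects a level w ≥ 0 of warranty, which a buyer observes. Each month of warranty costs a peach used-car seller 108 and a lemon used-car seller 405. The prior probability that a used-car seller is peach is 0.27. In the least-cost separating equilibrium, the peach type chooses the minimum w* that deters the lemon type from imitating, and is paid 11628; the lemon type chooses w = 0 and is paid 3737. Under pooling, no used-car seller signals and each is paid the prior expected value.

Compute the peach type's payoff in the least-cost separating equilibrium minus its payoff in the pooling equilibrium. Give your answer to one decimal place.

Least-cost separating signal: w* solves 3737 = 11628 − 405·w*, so w* = (11628 − 3737)/405 ≈ 19.4840.
Peach type's separating payoff: 11628 − 108 × w* = 11628 − 108 × (11628 − 3737)/405 = 11628 − 852228/405 ≈ 9523.733.
Pooling payoff: 0.27 × 11628 + 0.73 × 3737 = 5867.57.
Difference: 9523.733 − 5867.57 = 3656.163, i.e. 3656.2 to one decimal place.
The peach type prefers to separate.

3656.2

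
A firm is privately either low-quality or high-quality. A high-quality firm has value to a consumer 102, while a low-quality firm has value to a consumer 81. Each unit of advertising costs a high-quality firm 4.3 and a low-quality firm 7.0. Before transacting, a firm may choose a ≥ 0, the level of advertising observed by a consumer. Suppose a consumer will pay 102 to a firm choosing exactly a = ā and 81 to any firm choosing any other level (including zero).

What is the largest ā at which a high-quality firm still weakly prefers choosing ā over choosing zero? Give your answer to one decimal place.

4.9

Choosing ā yields the high-quality type 102 − 4.3·ā; choosing zero yields 81.
The high-quality type is indifferent at 102 − 4.3·ā = 81, i.e. ā = (102 − 81) / 4.3 ≈ 4.9.
For any ā above 4.9 the high-quality type would rather pool at zero, so separation collapses.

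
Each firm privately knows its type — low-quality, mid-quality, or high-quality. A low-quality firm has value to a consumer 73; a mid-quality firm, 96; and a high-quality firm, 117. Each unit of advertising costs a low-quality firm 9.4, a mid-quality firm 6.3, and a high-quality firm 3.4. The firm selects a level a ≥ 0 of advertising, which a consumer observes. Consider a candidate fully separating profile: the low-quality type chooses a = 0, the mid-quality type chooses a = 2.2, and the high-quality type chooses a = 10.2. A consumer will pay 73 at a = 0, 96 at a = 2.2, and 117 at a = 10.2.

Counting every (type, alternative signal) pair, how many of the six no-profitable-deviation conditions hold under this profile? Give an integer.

4

Mid-quality (own payoff 96 − 6.3×2.2 = 82.14): to a=0 gives 73 → no gain ✓; to a=10.2 gives 117 − 6.3×10.2 = 52.74 → no gain ✓.
Low-quality (own payoff 73): to a=2.2 gives 96 − 9.4×2.2 = 75.32 → profitable ✗; to a=10.2 gives 117 − 9.4×10.2 = 21.12 → no gain ✓.
High-quality (own payoff 117 − 3.4×10.2 = 82.32): to a=0 gives 73 → no gain ✓; to a=2.2 gives 96 − 3.4×2.2 = 88.52 → profitable ✗.
4 of the 6 constraints hold; not an equilibrium.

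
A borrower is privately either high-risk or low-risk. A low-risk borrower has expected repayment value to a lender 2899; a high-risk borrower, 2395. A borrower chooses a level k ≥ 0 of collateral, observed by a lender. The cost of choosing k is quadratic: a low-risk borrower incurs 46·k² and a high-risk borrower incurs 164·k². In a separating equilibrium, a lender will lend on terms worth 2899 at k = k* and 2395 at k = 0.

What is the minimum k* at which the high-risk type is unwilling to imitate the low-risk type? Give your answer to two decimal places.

1.75

The high-risk type at k = 0 receives 2395; imitating at k* yields 2899 − 164·k*².
Indifference: 2395 = 2899 − 164·k*², so k*² = (2899 − 2395) / 164 ≈ 3.0732.
k* = √3.0732 ≈ 1.75.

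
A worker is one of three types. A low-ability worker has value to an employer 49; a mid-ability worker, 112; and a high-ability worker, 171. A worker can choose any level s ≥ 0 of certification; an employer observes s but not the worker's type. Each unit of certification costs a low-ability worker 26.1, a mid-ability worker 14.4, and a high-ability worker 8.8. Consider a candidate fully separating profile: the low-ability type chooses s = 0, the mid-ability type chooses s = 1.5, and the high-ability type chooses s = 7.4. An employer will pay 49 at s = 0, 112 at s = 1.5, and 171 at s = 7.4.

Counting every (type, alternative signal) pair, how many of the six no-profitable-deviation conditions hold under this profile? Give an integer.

Low-ability (own payoff 49): to s=1.5 gives 112 − 26.1×1.5 = 72.85 → profitable ✗; to s=7.4 gives 171 − 26.1×7.4 = -22.14 → no gain ✓.
Mid-ability (own payoff 112 − 14.4×1.5 = 90.4): to s=0 gives 49 → no gain ✓; to s=7.4 gives 171 − 14.4×7.4 = 64.44 → no gain ✓.
High-ability (own payoff 171 − 8.8×7.4 = 105.88): to s=0 gives 49 → no gain ✓; to s=1.5 gives 112 − 8.8×1.5 = 98.8 → no gain ✓.
5 of the 6 constraints hold; not an equilibrium.

5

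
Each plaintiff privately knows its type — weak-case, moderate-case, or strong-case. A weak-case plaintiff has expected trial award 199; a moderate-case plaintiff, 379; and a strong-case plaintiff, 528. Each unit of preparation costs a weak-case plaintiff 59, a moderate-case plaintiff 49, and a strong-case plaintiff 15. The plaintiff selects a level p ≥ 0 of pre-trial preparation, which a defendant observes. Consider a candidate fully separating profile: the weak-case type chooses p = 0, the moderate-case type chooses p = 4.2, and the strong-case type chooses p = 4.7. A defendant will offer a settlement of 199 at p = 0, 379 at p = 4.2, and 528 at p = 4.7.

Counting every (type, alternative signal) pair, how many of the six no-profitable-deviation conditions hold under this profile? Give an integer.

3

Strong-case (own payoff 528 − 15×4.7 = 457.5): to p=0 gives 199 → no gain ✓; to p=4.2 gives 379 − 15×4.2 = 316 → no gain ✓.
Weak-case (own payoff 199): to p=4.2 gives 379 − 59×4.2 = 131.2 → no gain ✓; to p=4.7 gives 528 − 59×4.7 = 250.7 → profitable ✗.
Moderate-case (own payoff 379 − 49×4.2 = 173.2): to p=0 gives 199 → profitable ✗; to p=4.7 gives 528 − 49×4.7 = 297.7 → profitable ✗.
3 of the 6 constraints hold; not an equilibrium.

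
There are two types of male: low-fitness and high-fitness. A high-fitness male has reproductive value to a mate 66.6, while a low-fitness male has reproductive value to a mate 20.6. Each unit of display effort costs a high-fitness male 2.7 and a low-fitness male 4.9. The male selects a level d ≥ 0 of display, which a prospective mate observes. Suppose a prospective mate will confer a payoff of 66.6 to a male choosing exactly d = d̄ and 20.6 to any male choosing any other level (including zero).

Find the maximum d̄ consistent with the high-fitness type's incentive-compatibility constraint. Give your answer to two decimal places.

Choosing d̄ yields the high-fitness type 66.6 − 2.7·d̄; choosing zero yields 20.6.
The high-fitness type is indifferent at 66.6 − 2.7·d̄ = 20.6, i.e. d̄ = (66.6 − 20.6) / 2.7 ≈ 17.04.
For any d̄ above 17.04 the high-fitness type would rather pool at zero, so separation collapses.

17.04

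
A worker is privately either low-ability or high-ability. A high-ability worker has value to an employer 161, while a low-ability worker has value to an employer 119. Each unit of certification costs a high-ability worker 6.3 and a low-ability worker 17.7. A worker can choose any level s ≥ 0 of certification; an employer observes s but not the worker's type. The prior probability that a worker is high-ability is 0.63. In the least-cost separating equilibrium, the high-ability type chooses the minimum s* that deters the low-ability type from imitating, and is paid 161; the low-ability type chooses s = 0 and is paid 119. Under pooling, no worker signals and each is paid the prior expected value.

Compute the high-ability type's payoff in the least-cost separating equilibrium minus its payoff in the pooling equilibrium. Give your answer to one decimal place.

0.6

Least-cost separating signal: s* solves 119 = 161 − 17.7·s*, so s* = (161 − 119)/17.7 ≈ 2.3729.
High-ability type's separating payoff: 161 − 6.3 × s* = 161 − 6.3 × (161 − 119)/17.7 = 161 − 264.6/17.7 ≈ 146.051.
Pooling payoff: 0.63 × 161 + 0.37 × 119 = 145.46.
Difference: 146.051 − 145.46 = 0.591, i.e. 0.6 to one decimal place.
The high-ability type prefers to separate.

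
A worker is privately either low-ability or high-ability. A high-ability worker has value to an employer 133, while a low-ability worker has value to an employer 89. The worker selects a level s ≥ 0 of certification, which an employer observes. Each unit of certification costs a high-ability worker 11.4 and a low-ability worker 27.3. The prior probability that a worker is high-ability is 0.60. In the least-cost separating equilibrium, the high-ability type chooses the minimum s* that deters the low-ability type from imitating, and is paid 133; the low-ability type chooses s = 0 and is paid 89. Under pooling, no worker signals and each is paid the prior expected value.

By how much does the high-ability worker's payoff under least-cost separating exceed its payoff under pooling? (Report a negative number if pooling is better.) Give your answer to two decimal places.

-0.77

Least-cost separating signal: s* solves 89 = 133 − 27.3·s*, so s* = (133 − 89)/27.3 ≈ 1.6117.
High-ability type's separating payoff: 133 − 11.4 × s* = 133 − 11.4 × (133 − 89)/27.3 = 133 − 501.6/27.3 ≈ 114.6264.
Pooling payoff: 0.60 × 133 + 0.40 × 89 = 115.4.
Difference: 114.6264 − 115.4 = -0.7736, i.e. -0.77 to two decimal places.
The high-ability type would prefer the pooling outcome.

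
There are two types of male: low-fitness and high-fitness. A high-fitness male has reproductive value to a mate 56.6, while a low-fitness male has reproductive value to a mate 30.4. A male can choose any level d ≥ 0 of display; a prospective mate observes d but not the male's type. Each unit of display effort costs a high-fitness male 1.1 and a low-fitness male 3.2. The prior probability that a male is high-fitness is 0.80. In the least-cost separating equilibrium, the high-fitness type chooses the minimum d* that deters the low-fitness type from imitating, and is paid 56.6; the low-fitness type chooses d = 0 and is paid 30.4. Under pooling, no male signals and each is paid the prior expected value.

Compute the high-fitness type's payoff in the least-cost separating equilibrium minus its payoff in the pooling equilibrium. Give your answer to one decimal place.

-3.8

Least-cost separating signal: d* solves 30.4 = 56.6 − 3.2·d*, so d* = (56.6 − 30.4)/3.2 = 8.1875.
High-fitness type's separating payoff: 56.6 − 1.1 × d* = 56.6 − 1.1 × (56.6 − 30.4)/3.2 = 56.6 − 28.82/3.2 ≈ 47.594.
Pooling payoff: 0.80 × 56.6 + 0.20 × 30.4 = 51.36.
Difference: 47.594 − 51.36 = -3.766, i.e. -3.8 to one decimal place.
The high-fitness type would prefer the pooling outcome.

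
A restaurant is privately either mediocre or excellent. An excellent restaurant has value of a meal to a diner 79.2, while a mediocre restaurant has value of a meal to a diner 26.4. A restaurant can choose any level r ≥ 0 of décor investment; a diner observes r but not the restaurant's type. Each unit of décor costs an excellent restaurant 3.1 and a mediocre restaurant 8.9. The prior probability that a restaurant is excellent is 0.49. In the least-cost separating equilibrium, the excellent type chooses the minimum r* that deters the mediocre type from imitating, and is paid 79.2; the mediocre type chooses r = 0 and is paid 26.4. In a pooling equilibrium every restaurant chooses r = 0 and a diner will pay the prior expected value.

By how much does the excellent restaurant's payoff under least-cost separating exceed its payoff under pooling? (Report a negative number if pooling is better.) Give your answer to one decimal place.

8.5

Least-cost separating signal: r* solves 26.4 = 79.2 − 8.9·r*, so r* = (79.2 − 26.4)/8.9 ≈ 5.9326.
Excellent type's separating payoff: 79.2 − 3.1 × r* = 79.2 − 3.1 × (79.2 − 26.4)/8.9 = 79.2 − 163.68/8.9 ≈ 60.809.
Pooling payoff: 0.49 × 79.2 + 0.51 × 26.4 = 52.272.
Difference: 60.809 − 52.272 = 8.537, i.e. 8.5 to one decimal place.
The excellent type prefers to separate.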